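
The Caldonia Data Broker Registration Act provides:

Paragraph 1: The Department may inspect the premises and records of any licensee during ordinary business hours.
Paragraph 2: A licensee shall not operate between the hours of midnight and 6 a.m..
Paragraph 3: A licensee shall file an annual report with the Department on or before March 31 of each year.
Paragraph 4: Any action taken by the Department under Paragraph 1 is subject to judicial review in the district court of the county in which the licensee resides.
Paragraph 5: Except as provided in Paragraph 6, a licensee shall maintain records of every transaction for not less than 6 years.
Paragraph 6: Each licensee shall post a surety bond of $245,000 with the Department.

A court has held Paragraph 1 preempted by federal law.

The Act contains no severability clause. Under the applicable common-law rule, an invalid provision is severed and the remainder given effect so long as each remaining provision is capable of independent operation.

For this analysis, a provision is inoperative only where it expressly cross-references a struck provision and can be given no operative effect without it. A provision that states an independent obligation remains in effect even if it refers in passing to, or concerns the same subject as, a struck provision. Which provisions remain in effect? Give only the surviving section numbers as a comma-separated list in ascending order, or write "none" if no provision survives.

Paragraph 1 is struck. Paragraph 4 has no operative effect of its own apart from Paragraph 1 and is therefore inoperative. With no severability clause, the stated default rule severs what cannot stand and enforces each remaining provision that can operate on its own. That leaves Paragraph 2, Paragraph 3, Paragraph 5, and Paragraph 6 in effect.

2, 3, 5, 6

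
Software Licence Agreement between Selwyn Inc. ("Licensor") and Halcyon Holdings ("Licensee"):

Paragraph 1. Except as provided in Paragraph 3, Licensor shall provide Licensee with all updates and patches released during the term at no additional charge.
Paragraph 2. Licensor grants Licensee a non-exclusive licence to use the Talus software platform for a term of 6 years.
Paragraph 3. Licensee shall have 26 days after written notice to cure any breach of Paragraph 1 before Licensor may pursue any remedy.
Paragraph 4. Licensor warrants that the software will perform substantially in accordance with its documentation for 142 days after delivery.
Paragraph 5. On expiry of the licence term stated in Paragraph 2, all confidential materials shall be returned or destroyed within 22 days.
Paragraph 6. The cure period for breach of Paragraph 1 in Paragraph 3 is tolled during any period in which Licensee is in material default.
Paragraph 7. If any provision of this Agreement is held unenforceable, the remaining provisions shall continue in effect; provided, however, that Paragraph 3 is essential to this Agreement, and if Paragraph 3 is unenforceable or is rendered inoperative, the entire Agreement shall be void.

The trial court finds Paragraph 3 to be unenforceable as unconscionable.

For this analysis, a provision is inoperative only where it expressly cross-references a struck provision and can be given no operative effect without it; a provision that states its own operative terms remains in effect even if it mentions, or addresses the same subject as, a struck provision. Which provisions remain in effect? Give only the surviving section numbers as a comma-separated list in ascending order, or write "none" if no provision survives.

Paragraph 3 is struck. Paragraph 6 does nothing except set the tolling of the cure period for breach of Paragraph 1 by reference to Paragraph 3; with Paragraph 3 gone it has no independent effect and is inoperative. Paragraph 7 makes Paragraph 3 an essential term, and Paragraph 3 is the provision held invalid; under Paragraph 7, the entire Agreement is therefore void. No provision of the Agreement survives.

none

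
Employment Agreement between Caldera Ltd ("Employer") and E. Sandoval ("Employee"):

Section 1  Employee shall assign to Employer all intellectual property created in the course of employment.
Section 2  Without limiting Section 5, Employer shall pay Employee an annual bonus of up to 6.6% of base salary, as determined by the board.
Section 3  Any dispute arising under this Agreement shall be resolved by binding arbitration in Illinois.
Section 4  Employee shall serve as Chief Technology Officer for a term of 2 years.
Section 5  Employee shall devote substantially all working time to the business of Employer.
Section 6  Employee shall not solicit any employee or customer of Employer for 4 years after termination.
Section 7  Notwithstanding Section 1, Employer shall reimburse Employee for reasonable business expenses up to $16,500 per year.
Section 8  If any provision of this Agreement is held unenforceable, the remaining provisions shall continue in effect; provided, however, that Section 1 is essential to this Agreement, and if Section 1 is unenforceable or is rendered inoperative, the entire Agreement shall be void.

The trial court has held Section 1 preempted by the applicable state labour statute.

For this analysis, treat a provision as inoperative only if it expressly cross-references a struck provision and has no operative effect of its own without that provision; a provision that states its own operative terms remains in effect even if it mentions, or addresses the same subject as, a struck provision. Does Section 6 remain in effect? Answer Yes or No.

No

Section 1 is struck. Nothing else in the Agreement is defined by reference to Section 1. Section 8 makes Section 1 an essential term, and Section 1 is the provision held invalid; under Section 8, the entire Agreement is therefore void. No provision of the Agreement survives. Section 6 is among the inoperative provisions, so the answer is no.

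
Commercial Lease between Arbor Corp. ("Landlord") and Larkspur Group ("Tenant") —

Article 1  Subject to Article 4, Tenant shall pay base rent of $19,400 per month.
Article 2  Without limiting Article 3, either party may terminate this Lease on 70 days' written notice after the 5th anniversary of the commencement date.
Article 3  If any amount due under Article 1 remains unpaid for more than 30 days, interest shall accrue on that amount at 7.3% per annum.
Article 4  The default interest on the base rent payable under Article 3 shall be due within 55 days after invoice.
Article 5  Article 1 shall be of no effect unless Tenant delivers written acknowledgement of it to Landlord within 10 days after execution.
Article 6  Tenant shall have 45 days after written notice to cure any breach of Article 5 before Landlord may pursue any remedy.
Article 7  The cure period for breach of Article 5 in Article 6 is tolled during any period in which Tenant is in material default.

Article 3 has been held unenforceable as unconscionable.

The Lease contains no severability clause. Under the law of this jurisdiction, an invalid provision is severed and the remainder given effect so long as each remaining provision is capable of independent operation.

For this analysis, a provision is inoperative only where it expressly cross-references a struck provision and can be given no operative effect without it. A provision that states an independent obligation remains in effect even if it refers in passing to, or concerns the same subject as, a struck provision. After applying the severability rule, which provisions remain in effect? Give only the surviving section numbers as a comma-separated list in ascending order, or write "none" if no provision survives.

Article 3 is struck. The whole of Article 4 is the payment deadline for the default interest on the base rent, defined by reference to Article 3, so Article 4 cannot stand once Article 3 is removed. Article 1 mentions Article 4 but its own obligation stands independently of Article 4, so Article 1 is not affected. Article 2 mentions Article 3 but its own obligation stands independently of Article 3, so Article 2 is not affected. Under the stated default rule, only provisions that cannot operate independently fall away; the rest are enforced. That leaves Article 1, Article 2, Article 5, Article 6, and Article 7 in effect.

1, 2, 5, 6, 7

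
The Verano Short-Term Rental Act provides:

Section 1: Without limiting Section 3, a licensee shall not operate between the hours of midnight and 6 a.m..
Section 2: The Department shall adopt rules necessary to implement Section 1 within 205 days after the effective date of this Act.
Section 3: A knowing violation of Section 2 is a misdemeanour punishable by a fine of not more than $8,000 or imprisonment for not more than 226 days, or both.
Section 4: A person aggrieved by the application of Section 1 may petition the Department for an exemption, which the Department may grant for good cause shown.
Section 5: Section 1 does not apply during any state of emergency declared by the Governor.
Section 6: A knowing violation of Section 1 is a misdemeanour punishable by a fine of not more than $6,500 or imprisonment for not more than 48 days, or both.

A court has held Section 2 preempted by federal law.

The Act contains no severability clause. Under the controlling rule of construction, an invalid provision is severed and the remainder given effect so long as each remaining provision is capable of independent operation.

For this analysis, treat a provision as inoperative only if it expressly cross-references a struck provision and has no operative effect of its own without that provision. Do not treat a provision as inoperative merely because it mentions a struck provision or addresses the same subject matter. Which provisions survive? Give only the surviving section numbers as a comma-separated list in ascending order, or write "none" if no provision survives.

Section 2 is struck. Section 3 has no operative effect of its own apart from Section 2 and is therefore inoperative. Although Section 1 refers to Section 3, its operative terms do not depend on Section 3, so it remains in effect. With no severability clause, the stated default rule severs what cannot stand and enforces each remaining provision that can operate on its own. That leaves Section 1, Section 4, Section 5, and Section 6 in effect.

1, 4, 5, 6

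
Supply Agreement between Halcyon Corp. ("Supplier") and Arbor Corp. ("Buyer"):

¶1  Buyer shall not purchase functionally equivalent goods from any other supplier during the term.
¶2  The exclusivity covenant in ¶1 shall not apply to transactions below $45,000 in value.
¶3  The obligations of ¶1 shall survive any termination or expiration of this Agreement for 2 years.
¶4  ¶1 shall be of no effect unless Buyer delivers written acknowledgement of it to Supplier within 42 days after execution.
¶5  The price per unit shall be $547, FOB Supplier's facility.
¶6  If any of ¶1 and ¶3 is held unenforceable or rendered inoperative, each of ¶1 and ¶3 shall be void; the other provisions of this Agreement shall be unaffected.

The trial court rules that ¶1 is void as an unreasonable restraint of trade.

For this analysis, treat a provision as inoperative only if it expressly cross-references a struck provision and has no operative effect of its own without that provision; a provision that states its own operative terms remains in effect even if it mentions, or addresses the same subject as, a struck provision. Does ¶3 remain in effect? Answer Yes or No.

No

¶1 is struck. ¶2 does nothing except set the carve-out from the exclusivity covenant by reference to ¶1; with ¶1 gone it has no independent effect and is inoperative. ¶3 has no operative effect of its own apart from ¶1 and is therefore inoperative. The only function of ¶4 is the acknowledgement condition for ¶1, so it cannot stand once ¶1 is removed. ¶6 declares ¶1 and ¶3 mutually dependent; since one of them has fallen, all of them are of no effect. The remainder continues in force under ¶6. That leaves ¶5 and ¶6 in effect. ¶3 is among the inoperative provisions, so the answer is no.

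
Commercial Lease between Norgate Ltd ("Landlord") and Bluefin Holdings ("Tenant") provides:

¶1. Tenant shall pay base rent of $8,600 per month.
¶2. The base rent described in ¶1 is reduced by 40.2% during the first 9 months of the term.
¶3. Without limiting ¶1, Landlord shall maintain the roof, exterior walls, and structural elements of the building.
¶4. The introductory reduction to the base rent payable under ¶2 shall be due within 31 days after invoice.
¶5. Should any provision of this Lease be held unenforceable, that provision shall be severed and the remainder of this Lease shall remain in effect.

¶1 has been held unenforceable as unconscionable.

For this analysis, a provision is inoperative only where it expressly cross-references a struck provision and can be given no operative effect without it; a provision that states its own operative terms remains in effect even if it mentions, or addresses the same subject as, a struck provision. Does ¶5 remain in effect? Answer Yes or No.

Yes

¶1 is struck. ¶2 operates only by reference to ¶1, so it falls with ¶1. ¶4 has no operative effect of its own apart from ¶2 and is therefore inoperative. Although ¶3 refers to ¶1, its operative terms do not depend on ¶1, so it remains in effect. Under the severability clause in ¶5, the remaining provisions continue in force. ¶3 and ¶5 remain in effect. ¶5 is among the surviving provisions, so the answer is yes.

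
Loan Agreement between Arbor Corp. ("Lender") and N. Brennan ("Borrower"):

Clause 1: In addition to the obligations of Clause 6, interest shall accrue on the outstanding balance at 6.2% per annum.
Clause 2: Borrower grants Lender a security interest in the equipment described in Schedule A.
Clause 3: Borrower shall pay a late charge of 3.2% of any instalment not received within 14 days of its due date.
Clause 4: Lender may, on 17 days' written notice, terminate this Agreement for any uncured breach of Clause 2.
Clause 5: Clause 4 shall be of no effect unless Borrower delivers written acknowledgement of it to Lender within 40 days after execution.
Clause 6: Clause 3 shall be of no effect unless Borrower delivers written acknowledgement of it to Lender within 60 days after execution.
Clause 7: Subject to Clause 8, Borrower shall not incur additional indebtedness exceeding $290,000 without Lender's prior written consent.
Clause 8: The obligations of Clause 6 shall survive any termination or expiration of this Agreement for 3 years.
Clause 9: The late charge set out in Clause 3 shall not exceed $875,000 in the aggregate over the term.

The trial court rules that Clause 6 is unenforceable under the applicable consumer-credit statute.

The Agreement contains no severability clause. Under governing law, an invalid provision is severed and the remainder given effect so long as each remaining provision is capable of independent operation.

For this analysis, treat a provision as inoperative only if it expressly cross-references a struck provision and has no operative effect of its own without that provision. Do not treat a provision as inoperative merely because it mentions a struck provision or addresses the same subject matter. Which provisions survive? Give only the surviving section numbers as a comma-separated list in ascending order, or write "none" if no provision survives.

Clause 6 is struck. The only function of Clause 8 is the survival period for Clause 6, so it cannot stand once Clause 6 is removed. Clause 7 mentions Clause 8 but its own obligation stands independently of Clause 8, so Clause 7 is not affected. Although Clause 1 refers to Clause 6, its operative terms do not depend on Clause 6, so it remains in effect. With no severability clause, the stated default rule severs what cannot stand and enforces each remaining provision that can operate on its own. That leaves Clause 1, Clause 2, Clause 3, Clause 4, Clause 5, Clause 7, and Clause 9 in effect.

1, 2, 3, 4, 5, 7, 9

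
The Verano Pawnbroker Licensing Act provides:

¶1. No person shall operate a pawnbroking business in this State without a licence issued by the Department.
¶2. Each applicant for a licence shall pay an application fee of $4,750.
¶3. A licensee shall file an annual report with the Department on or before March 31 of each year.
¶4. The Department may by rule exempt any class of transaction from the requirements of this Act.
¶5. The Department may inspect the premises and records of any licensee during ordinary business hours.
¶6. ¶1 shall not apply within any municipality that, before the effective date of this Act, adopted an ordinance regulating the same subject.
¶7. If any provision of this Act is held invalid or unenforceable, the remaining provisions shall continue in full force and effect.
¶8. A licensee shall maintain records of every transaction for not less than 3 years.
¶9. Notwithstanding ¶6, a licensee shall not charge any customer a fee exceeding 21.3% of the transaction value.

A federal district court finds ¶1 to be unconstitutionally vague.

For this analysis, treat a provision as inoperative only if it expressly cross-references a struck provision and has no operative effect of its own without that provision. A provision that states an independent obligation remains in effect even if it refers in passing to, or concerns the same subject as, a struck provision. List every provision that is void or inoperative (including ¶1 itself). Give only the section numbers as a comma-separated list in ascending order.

1, 6

¶1 is struck. ¶6 operates only by reference to ¶1, so it falls with ¶1. Although ¶9 refers to ¶6, its operative terms do not depend on ¶6, so it remains in effect. ¶7 is a severability clause and preserves every provision that can still be given independent effect. The provisions still in force are ¶2, ¶3, ¶4, ¶5, ¶7, ¶8, and ¶9.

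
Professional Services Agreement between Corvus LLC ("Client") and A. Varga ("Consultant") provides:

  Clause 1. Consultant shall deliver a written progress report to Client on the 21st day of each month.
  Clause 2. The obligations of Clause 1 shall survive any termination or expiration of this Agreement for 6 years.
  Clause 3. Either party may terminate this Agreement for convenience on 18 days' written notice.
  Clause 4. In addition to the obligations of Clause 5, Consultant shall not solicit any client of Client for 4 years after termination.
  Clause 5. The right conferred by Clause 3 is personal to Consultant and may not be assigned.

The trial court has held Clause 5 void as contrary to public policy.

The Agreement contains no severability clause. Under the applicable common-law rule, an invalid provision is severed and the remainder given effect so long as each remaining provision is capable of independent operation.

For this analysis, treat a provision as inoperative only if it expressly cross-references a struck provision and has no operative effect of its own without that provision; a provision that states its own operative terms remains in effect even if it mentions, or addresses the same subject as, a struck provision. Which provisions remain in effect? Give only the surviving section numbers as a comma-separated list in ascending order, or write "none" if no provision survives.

1, 2, 3, 4

Clause 5 is struck. Clause 4 mentions Clause 5 but its own obligation stands independently of Clause 5, so Clause 4 is not affected. No other provision's operative terms depend on Clause 5. Under the stated default rule, only provisions that cannot operate independently fall away; the rest are enforced. The provisions still in force are Clause 1, Clause 2, Clause 3, and Clause 4.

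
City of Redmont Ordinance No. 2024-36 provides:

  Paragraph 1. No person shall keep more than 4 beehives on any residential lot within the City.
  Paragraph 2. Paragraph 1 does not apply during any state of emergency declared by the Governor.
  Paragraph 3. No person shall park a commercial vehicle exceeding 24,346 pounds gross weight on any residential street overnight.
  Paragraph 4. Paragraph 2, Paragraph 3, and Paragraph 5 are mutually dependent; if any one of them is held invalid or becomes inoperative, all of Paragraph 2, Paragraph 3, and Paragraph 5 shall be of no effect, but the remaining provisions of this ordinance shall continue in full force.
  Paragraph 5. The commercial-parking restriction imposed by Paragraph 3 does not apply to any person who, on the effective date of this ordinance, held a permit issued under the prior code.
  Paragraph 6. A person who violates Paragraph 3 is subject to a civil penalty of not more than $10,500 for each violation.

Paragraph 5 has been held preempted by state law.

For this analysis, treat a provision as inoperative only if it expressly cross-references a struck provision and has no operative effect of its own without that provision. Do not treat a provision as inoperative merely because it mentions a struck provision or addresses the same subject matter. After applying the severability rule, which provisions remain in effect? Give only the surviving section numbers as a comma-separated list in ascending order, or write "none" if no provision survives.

Paragraph 5 is struck. No other provision's operative terms depend on Paragraph 5. Paragraph 4 declares Paragraph 2, Paragraph 3, and Paragraph 5 mutually dependent; since one of them has fallen, all of them are of no effect. That brings down Paragraph 2 and Paragraph 3 as well. Paragraph 6 in turn depends solely on a provision now struck and likewise falls. The remainder continues in force under Paragraph 4. Paragraph 1 and Paragraph 4 remain in effect.

1, 4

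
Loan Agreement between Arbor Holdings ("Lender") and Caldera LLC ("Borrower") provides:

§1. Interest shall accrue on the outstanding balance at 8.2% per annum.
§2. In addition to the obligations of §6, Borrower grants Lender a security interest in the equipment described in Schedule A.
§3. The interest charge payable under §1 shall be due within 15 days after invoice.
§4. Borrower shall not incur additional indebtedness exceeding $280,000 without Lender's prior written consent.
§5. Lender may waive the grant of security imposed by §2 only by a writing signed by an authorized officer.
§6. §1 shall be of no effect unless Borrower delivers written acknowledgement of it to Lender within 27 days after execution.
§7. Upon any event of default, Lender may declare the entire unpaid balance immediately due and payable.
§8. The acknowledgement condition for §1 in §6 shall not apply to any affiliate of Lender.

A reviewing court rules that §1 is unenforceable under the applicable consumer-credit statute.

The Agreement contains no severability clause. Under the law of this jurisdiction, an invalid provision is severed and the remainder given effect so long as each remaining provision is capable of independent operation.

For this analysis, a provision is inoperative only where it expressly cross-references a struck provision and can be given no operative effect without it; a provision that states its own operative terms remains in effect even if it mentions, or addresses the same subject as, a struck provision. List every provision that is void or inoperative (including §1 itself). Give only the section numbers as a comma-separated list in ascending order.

1, 3, 6, 8

§1 is struck. §3 does nothing except set the payment deadline for the interest charge by reference to §1; with §1 gone it has no independent effect and is inoperative. The only function of §6 is the acknowledgement condition for §1, so it cannot stand once §1 is removed. §8 operates only by reference to §6, so it falls with §6. §2 mentions §6 but its own obligation stands independently of §6, so §2 is not affected. With no severability clause, the stated default rule severs what cannot stand and enforces each remaining provision that can operate on its own. §2, §4, §5, and §7 remain in effect.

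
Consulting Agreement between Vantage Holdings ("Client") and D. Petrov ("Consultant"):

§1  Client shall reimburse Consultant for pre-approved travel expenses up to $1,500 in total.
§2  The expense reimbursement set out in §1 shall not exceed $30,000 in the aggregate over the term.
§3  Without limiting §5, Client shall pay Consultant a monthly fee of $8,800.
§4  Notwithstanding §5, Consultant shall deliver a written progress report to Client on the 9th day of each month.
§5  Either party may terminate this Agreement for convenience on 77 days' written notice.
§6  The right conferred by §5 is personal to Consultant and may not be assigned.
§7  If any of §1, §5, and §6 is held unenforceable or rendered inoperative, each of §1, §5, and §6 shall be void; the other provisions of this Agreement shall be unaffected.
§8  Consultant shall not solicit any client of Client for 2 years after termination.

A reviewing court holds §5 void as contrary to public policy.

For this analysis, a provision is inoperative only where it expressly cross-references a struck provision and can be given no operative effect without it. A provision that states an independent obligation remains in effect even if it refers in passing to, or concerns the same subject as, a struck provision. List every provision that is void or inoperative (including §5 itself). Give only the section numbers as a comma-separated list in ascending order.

§5 is struck. The only function of §6 is the non-assignment of §5, so it cannot stand once §5 is removed. §4 mentions §5 but its own obligation stands independently of §5, so §4 is not affected. §3 mentions §5 but its own obligation stands independently of §5, so §3 is not affected. §7 declares §1, §5, and §6 mutually dependent; since one of them has fallen, all of them are of no effect. That brings down §1 as well. §2 in turn depends solely on a provision now struck and likewise falls. The remainder continues in force under §7. That leaves §3, §4, §7, and §8 in effect.

1, 2, 5, 6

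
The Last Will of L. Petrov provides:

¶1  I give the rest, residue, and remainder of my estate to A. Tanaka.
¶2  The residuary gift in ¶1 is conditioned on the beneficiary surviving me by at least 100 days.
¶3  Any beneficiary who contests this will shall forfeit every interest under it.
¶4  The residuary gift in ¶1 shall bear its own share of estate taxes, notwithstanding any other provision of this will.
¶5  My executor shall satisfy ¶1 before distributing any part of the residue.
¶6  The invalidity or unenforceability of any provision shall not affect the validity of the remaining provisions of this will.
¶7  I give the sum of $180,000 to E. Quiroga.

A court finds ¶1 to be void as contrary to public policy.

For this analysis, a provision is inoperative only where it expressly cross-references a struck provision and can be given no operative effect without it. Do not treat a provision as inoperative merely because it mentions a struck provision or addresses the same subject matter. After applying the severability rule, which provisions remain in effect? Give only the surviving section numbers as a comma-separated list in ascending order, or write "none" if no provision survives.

¶1 is struck. ¶2 operates only by reference to ¶1, so it falls with ¶1. The only function of ¶4 is the tax charge on ¶1, so it cannot stand once ¶1 is removed. ¶5 merely fixes the priority direction for ¶1; with ¶1 gone it has nothing to operate on and falls away. ¶6 is a severability clause and preserves every provision that can still be given independent effect. ¶3, ¶6, and ¶7 remain in effect.

3, 6, 7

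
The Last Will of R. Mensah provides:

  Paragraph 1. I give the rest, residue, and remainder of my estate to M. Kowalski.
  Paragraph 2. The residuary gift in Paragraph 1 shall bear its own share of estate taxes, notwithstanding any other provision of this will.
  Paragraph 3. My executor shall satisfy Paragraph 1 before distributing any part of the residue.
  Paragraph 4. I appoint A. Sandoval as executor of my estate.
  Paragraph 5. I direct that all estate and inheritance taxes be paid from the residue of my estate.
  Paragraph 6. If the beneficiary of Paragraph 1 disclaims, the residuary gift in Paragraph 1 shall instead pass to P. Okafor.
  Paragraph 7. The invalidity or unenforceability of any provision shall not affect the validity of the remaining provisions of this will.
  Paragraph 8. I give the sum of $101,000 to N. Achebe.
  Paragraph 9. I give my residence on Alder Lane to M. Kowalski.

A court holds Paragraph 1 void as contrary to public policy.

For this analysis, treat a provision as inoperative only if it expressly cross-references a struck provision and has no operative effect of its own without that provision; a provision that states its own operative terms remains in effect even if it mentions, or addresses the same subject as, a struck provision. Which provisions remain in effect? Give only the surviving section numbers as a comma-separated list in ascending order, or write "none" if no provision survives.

Paragraph 1 is struck. Paragraph 2 merely fixes the tax charge on Paragraph 1; with Paragraph 1 gone it has nothing to operate on and falls away. Paragraph 3 operates only by reference to Paragraph 1, so it falls with Paragraph 1. The only function of Paragraph 6 is the alternative disposition for Paragraph 1, so it cannot stand once Paragraph 1 is removed. Paragraph 7 is a severability clause and preserves every provision that can still be given independent effect. The provisions still in force are Paragraph 4, Paragraph 5, Paragraph 7, Paragraph 8, and Paragraph 9.

4, 5, 7, 8, 9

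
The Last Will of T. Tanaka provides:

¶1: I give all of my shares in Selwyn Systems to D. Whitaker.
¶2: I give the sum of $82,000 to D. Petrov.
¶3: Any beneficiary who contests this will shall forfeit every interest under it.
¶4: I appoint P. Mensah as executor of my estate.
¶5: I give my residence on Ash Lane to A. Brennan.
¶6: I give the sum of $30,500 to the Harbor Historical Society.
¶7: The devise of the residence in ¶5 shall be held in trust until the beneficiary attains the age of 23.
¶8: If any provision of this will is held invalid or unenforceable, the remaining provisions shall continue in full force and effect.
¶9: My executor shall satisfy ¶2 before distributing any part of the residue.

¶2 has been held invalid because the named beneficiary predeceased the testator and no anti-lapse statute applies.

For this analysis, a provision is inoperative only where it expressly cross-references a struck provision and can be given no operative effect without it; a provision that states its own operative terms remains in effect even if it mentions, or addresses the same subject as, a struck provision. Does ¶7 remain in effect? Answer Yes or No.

¶2 is struck. ¶9 operates only by reference to ¶2, so it falls with ¶2. Under the severability clause in ¶8, the remaining provisions continue in force. The provisions still in force are ¶1, ¶3, ¶4, ¶5, ¶6, ¶7, and ¶8. ¶7 is among the surviving provisions, so the answer is yes.

Yes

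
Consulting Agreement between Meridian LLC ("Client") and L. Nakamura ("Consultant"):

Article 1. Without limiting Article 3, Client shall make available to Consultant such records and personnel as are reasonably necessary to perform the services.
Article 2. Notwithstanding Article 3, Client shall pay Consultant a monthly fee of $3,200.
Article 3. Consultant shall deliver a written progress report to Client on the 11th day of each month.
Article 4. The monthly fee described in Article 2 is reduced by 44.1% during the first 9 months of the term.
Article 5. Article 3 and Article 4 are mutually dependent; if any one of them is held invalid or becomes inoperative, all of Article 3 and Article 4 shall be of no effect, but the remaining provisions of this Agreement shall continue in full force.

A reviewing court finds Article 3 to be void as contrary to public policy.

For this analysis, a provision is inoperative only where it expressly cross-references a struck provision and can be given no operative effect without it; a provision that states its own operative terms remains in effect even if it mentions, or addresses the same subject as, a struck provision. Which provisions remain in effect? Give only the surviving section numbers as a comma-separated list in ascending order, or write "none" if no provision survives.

1, 2, 5

Article 3 is struck. Although Article 1 refers to Article 3, its operative terms do not depend on Article 3, so it remains in effect. Although Article 2 refers to Article 3, its operative terms do not depend on Article 3, so it remains in effect. Nothing else in the Agreement is defined by reference to Article 3. Article 5 declares Article 3 and Article 4 mutually dependent; since one of them has fallen, all of them are of no effect. That brings down Article 4 as well. The remainder continues in force under Article 5. The provisions still in force are Article 1, Article 2, and Article 5.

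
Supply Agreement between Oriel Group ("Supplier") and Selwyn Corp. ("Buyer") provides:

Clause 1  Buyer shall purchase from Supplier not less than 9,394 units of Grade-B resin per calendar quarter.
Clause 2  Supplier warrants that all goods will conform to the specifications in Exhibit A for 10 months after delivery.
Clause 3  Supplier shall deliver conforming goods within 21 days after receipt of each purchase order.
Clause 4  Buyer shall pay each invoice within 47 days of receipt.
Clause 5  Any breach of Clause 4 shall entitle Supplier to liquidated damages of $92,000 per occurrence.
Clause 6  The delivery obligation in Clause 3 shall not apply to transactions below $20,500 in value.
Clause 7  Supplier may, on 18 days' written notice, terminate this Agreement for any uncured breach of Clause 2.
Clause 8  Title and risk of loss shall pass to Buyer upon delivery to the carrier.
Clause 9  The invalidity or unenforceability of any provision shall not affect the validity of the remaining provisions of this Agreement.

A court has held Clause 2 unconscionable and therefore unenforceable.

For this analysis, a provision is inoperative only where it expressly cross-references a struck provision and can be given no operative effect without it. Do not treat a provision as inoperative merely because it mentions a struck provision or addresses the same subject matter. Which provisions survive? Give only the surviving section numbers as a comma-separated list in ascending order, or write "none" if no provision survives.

Clause 2 is struck. Clause 7 merely fixes the termination right for breach of Clause 2; with Clause 2 gone it has nothing to operate on and falls away. Clause 9 is a severability clause and preserves every provision that can still be given independent effect. Clause 1, Clause 3, Clause 4, Clause 5, Clause 6, Clause 8, and Clause 9 remain in effect.

1, 3, 4, 5, 6, 8, 9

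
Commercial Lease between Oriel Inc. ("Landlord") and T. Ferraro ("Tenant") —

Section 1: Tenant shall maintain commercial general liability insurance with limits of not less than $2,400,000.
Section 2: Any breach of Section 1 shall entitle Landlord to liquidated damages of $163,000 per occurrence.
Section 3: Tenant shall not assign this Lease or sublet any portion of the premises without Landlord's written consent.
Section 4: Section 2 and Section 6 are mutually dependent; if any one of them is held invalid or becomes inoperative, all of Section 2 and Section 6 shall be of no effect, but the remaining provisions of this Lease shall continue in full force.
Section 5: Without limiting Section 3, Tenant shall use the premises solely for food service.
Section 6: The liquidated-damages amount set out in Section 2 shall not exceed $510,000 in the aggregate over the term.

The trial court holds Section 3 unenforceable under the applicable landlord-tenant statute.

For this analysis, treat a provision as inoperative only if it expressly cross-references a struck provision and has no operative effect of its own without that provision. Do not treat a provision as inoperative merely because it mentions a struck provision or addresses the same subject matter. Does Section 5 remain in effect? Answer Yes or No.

Section 3 is struck. Section 5 mentions Section 3 but its own obligation stands independently of Section 3, so Section 5 is not affected. Nothing else in the Lease is defined by reference to Section 3. Section 4 ties Section 2 and Section 6 together, but none of those is affected here; the remaining provisions continue in force under Section 4. Section 1, Section 2, Section 4, Section 5, and Section 6 remain in effect. Section 5 is among the surviving provisions, so the answer is yes.

Yes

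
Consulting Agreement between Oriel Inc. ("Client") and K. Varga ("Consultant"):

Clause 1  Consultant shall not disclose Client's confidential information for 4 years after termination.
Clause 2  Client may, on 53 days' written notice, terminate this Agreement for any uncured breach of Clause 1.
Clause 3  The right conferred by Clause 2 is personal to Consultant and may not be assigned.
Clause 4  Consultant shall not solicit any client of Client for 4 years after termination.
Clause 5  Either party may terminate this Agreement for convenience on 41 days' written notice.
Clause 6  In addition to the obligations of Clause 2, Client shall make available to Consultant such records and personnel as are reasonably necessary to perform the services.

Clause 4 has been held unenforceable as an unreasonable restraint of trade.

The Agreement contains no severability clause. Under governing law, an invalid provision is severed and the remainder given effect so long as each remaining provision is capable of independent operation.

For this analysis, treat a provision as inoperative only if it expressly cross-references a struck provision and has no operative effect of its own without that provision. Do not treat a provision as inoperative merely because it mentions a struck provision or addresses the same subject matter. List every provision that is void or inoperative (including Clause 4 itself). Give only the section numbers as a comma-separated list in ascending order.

Clause 4 is struck. Nothing else in the Agreement is defined by reference to Clause 4. Under the stated default rule, only provisions that cannot operate independently fall away; the rest are enforced. The provisions still in force are Clause 1, Clause 2, Clause 3, Clause 5, and Clause 6.

4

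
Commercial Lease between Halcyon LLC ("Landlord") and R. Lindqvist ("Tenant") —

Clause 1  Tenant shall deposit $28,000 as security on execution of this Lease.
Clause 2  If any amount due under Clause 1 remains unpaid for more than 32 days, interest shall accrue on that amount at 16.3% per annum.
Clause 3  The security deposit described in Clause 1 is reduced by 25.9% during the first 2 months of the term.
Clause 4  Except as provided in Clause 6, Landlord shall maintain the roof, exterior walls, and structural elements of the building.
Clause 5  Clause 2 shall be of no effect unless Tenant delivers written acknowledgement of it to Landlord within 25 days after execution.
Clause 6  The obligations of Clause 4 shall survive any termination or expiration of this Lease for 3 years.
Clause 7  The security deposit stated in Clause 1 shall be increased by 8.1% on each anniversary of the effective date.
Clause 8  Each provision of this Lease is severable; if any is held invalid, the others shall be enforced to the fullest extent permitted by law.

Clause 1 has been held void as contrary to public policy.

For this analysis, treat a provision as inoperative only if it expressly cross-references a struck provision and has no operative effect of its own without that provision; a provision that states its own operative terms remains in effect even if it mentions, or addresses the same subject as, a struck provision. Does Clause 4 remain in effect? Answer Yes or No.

Yes

Clause 1 is struck. Clause 2 has no operative effect of its own apart from Clause 1 and is therefore inoperative. The whole of Clause 3 is the introductory reduction to the security deposit, defined by reference to Clause 1, so Clause 3 cannot stand once Clause 1 is removed. Clause 7 does nothing except set the escalation of the security deposit by reference to Clause 1; with Clause 1 gone it has no independent effect and is inoperative. Clause 5 has no operative effect of its own apart from Clause 2 and is therefore inoperative. Under the severability clause in Clause 8, the remaining provisions continue in force. The provisions still in force are Clause 4, Clause 6, and Clause 8. Clause 4 is among the surviving provisions, so the answer is yes.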